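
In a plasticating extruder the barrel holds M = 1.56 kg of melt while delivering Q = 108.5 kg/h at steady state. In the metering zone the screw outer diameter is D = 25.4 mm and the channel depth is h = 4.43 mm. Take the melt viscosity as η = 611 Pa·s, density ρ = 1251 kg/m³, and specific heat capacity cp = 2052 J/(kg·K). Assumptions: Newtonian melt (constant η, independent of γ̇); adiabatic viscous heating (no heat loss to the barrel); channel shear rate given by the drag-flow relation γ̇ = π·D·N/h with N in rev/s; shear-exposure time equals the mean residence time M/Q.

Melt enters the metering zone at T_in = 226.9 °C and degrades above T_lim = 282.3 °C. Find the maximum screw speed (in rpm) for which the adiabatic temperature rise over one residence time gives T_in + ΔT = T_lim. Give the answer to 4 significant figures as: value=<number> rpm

Throughput in SI: Q_s = 108.5 kg/h ÷ 3600 s/h = 0.0301389 kg/s
t_res = M / Q_s = 1.56 ÷ 0.0301389 = 51.7604 s
Geometry in SI: D = 25.4 mm → 0.0254 m, h = 4.43 mm → 0.00443 m
ΔT_a = T_lim − T_in = 282.3 − 226.9 = 55.4 K
Invert ΔT = ηγ̇²t_res/(ρcp) for γ̇: γ̇_max² = ΔT_a ρ cp / (η t_res) = 55.4·1251·2052 / (611·51.7604) = 4496.82 s⁻²
Take the square root: γ̇_max = √(4496.82) = 67.0584 s⁻¹
Solve γ̇ = πDN/h for N: N_max = γ̇_max·h/(π·D) = 67.0584 × 0.00443 / (π × 0.0254) = 3.72283 rev/s = 223.37 rpm

value=223.4 rpm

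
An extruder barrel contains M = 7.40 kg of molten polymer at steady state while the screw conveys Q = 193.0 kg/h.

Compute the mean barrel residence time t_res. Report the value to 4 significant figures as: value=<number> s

value=138.0 s

Throughput in SI: Q_s = 193.0 kg/h ÷ 3600 s/h = 0.0536111 kg/s
t_res = M / Q_s = 7.40 / 0.0536111 = 138.031 s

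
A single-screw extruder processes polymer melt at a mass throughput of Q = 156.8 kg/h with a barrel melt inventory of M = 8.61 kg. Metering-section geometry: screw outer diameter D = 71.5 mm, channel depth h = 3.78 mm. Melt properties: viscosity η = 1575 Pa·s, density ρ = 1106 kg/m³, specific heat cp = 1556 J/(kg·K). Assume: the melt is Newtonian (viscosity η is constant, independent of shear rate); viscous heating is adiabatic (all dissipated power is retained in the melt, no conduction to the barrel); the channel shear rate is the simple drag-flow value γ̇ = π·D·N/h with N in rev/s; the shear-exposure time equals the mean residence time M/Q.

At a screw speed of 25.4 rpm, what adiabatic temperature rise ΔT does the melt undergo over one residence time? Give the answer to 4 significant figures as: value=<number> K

Convert throughput: Q = 156.8 kg/h = 156.8/3600 = 0.0435556 kg/s
t_res = M / Q_s = 8.61 / 0.0435556 = 197.679 s
Geometry in metres: D = 71.5 mm → 0.0715 m, h = 3.78 mm → 0.00378 m; screw speed N = 25.4 rpm = 0.423333 rev/s
Shear rate: γ̇ = πDN/h = π·0.0715·0.423333/0.00378 = 25.1563 s⁻¹
Adiabatic rise: ΔT = η γ̇² t_res / (ρ cp) = 1575·(25.1563)²·197.679 / (1106·1556) = 114.49 K

value=114.5 K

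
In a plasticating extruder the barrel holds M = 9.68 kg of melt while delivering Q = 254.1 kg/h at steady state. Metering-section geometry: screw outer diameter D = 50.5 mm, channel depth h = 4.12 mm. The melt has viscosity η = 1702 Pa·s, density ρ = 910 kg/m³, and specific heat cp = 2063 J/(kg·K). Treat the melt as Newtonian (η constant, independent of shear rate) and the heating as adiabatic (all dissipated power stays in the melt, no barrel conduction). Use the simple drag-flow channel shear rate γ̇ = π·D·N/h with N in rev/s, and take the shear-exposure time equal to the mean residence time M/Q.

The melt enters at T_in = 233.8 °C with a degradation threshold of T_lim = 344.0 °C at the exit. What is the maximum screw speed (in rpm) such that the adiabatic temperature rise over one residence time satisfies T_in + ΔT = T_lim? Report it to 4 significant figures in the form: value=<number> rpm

value=46.39 rpm

Convert throughput: Q = 254.1 kg/h = 254.1/3600 = 0.0705833 kg/s
Mean residence time: t_res = M/Q_s = 9.68 kg / 0.0705833 kg/s = 137.143 s
D = 50.5 mm = 0.0505 m;  h = 4.12 mm = 0.00412 m
ΔT_a = T_lim − T_in = 344.0 °C − 233.8 °C = 110.2 K
γ̇_max² = ΔT_a·ρ·cp / (η·t_res) = [110.2 × 910 × 2063] / [1702 × 137.143] = 886.318 s⁻²
γ̇_max = √886.318 = 29.7711 s⁻¹
N_max = γ̇_max·h / (π·D) = 29.7711 · 0.00412 / (π · 0.0505) = 0.773127 rev/s = 46.3876 rpm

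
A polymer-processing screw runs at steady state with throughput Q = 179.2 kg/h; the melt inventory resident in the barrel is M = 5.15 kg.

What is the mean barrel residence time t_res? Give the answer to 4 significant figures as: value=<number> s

Convert throughput: Q = 179.2 kg/h = 179.2/3600 = 0.0497778 kg/s
t_res = M / Q_s = 5.15 ÷ 0.0497778 = 103.46 s

value=103.5 s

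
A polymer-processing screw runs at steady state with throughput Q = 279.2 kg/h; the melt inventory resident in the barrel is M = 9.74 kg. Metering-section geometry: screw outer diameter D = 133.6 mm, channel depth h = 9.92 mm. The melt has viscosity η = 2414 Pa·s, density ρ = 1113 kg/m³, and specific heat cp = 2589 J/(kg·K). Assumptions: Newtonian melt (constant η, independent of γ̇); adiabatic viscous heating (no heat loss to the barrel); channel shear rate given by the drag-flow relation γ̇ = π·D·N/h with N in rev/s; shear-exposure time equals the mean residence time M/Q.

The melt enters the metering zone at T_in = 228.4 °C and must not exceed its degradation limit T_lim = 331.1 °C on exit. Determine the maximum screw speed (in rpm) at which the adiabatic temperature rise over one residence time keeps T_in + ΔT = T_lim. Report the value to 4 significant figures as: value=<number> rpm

value=44.31 rpm

Convert throughput: Q = 279.2 kg/h = 279.2/3600 = 0.0775556 kg/s
Mean residence time: t_res = M/Q_s = 9.74 kg / 0.0775556 kg/s = 125.587 s
Convert to metres: D = 0.1336 m, h = 0.00992 m
ΔT_a = T_lim − T_in = 331.1 °C − 228.4 °C = 102.7 K
γ̇_max² = ΔT_a·ρ·cp / (η·t_res) = [102.7 × 1113 × 2589] / [2414 × 125.587] = 976.145 s⁻²
γ̇_max = √976.145 = 31.2433 s⁻¹
N_max = γ̇_max·h / (π·D) = 31.2433 · 0.00992 / (π · 0.1336) = 0.738435 rev/s = 44.3061 rpm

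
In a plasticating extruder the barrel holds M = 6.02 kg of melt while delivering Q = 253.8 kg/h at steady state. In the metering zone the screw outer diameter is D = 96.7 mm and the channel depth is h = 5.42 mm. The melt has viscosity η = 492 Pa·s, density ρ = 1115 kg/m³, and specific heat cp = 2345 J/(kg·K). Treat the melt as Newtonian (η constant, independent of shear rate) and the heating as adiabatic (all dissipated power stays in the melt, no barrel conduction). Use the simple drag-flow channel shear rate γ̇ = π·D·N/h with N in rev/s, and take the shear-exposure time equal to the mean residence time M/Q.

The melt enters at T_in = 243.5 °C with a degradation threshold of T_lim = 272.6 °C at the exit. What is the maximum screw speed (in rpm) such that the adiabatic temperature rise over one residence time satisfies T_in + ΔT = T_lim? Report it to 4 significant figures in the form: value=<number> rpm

Throughput in SI: Q_s = 253.8 kg/h ÷ 3600 s/h = 0.0705 kg/s
t_res = M / Q_s = 6.02 ÷ 0.0705 = 85.3901 s
Geometry in SI: D = 96.7 mm → 0.0967 m, h = 5.42 mm → 0.00542 m
ΔT_a = T_lim − T_in = 272.6 °C − 243.5 °C = 29.1 K
Invert ΔT = ηγ̇²t_res/(ρcp) for γ̇: γ̇_max² = ΔT_a ρ cp / (η t_res) = 29.1·1115·2345 / (492·85.3901) = 1811.08 s⁻²
γ̇_max = √1811.08 = 42.5568 s⁻¹
Solve γ̇ = πDN/h for N: N_max = γ̇_max·h/(π·D) = 42.5568 × 0.00542 / (π × 0.0967) = 0.759263 rev/s = 45.5558 rpm

value=45.56 rpm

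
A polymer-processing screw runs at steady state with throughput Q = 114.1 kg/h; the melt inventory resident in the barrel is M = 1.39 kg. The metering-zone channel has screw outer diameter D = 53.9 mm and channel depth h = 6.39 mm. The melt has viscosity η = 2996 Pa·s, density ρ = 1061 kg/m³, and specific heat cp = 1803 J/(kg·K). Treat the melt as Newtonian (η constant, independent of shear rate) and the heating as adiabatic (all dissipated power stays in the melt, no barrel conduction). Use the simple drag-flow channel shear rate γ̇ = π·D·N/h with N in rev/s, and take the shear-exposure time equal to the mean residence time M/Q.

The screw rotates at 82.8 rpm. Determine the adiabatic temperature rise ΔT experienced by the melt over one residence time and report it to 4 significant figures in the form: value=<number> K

value=91.85 K

Convert throughput: Q = 114.1 kg/h = 114.1/3600 = 0.0316944 kg/s
t_res = M / Q_s = 1.39 ÷ 0.0316944 = 43.8563 s
Geometry in metres: D = 53.9 mm → 0.0539 m, h = 6.39 mm → 0.00639 m; screw speed N = 82.8 rpm = 1.38 rev/s
Shear rate: γ̇ = πDN/h = π·0.0539·1.38/0.00639 = 36.5693 s⁻¹
ΔT = η·γ̇²·t_res / (ρ·cp) = 2996 · (36.5693)² · 43.8563 / (1061 · 1803) = 91.8536 K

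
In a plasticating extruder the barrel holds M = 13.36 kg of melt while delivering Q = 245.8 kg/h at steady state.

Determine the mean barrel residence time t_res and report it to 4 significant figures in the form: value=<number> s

Q_s = Q / 3600 = 245.8 / 3600 = 0.0682778 kg/s
t_res = M / Q_s = 13.36 ÷ 0.0682778 = 195.671 s

value=195.7 s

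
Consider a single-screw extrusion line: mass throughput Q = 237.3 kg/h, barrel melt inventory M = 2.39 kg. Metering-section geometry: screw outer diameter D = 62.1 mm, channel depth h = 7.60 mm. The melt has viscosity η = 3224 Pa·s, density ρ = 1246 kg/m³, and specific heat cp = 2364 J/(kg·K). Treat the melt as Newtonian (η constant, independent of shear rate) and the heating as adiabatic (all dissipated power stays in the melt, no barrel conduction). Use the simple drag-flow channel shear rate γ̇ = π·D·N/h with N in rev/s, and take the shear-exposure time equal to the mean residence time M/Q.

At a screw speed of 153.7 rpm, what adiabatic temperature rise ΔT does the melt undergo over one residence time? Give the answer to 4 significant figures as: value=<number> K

Q_s = Q / 3600 = 237.3 / 3600 = 0.0659167 kg/s
Mean residence time: t_res = M/Q_s = 2.39 kg / 0.0659167 kg/s = 36.2579 s
Convert to SI: D = 0.0621 m, h = 0.0076 m, N = 153.7/60 = 2.56167 rev/s
γ̇ = π D N / h = (π)(0.0621)(2.56167) / 0.0076 = 65.7583 s⁻¹
ΔT = η·γ̇²·t_res / (ρ·cp) = 3224 · (65.7583)² · 36.2579 / (1246 · 2364) = 171.606 K

value=171.6 K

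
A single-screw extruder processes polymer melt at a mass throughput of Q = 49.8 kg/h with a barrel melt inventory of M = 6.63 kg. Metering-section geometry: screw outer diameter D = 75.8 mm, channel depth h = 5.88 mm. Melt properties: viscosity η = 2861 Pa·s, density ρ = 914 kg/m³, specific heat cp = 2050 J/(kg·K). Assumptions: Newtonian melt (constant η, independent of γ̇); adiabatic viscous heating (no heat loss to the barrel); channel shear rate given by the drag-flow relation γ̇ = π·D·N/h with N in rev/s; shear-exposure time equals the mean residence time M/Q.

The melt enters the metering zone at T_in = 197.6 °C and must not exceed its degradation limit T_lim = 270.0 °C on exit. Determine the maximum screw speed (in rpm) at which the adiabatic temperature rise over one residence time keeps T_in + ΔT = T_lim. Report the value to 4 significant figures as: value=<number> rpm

Q_s = Q / 3600 = 49.8 / 3600 = 0.0138333 kg/s
Mean residence time: t_res = M/Q_s = 6.63 kg / 0.0138333 kg/s = 479.277 s
Geometry in SI: D = 75.8 mm → 0.0758 m, h = 5.88 mm → 0.00588 m
ΔT_a = T_lim − T_in = 270.0 °C − 197.6 °C = 72.4 K
γ̇_max² = ΔT_a·ρ·cp/(η·t_res) = 72.4·914·2050/(2861·479.277) = 98.9314 s⁻²
γ̇_max = sqrt(98.9314) = 9.94643 s⁻¹
N_max = γ̇_max·h / (π·D) = 9.94643 · 0.00588 / (π · 0.0758) = 0.245598 rev/s = 14.7359 rpm

value=14.74 rpm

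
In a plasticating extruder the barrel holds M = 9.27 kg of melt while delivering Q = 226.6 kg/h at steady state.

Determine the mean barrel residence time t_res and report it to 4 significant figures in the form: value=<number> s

value=147.3 s

Q_s = Q / 3600 = 226.6 / 3600 = 0.0629444 kg/s
t_res = M / Q_s = 9.27 / 0.0629444 = 147.273 s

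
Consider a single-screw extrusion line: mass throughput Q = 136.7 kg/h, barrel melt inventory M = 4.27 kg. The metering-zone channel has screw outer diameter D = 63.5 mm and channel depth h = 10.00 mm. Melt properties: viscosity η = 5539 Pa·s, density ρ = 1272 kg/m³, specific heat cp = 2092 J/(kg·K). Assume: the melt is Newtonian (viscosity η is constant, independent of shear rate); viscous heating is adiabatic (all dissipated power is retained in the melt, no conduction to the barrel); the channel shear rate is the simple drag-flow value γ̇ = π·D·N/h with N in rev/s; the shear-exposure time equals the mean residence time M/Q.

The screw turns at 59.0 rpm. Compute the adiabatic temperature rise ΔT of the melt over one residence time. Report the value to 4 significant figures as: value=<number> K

Q_s = Q / 3600 = 136.7 / 3600 = 0.0379722 kg/s
t_res = M / Q_s = 4.27 / 0.0379722 = 112.451 s
D = 63.5 mm = 0.0635 m;  h = 10.00 mm = 0.01 m;  N = 59.0 rpm / 60 = 0.983333 rev/s
γ̇ = π·D·N / h = π · 0.0635 · 0.983333 / 0.01 = 19.6166 s⁻¹
ΔT = η·γ̇²·t_res/(ρ·cp) = [5539 × 19.6166² × 112.451] / [1272 × 2092] = 90.0727 K

value=90.07 K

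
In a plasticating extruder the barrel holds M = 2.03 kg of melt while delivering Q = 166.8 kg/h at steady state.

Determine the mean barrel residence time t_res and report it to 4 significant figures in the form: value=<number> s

Convert throughput: Q = 166.8 kg/h = 166.8/3600 = 0.0463333 kg/s
t_res = M / Q_s = 2.03 / 0.0463333 = 43.8129 s

value=43.81 s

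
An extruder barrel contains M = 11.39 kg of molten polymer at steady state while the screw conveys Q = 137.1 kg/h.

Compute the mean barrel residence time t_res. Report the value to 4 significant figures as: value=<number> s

Q_s = Q / 3600 = 137.1 / 3600 = 0.0380833 kg/s
t_res = M / Q_s = 11.39 / 0.0380833 = 299.081 s

value=299.1 s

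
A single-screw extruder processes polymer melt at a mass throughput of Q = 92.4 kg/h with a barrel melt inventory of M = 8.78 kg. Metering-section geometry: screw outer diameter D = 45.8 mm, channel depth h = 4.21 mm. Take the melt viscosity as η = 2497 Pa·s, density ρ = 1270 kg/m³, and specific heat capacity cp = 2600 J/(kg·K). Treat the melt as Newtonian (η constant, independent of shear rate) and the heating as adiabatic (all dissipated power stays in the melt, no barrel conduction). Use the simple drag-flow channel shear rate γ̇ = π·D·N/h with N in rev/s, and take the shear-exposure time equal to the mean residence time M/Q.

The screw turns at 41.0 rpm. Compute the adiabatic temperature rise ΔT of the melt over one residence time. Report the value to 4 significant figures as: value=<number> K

Q_s = Q / 3600 = 92.4 / 3600 = 0.0256667 kg/s
Mean residence time: t_res = M/Q_s = 8.78 kg / 0.0256667 kg/s = 342.078 s
Geometry in metres: D = 45.8 mm → 0.0458 m, h = 4.21 mm → 0.00421 m; screw speed N = 41.0 rpm = 0.683333 rev/s
γ̇ = π·D·N / h = π · 0.0458 · 0.683333 / 0.00421 = 23.3542 s⁻¹
ΔT = η·γ̇²·t_res/(ρ·cp) = [2497 × 23.3542² × 342.078] / [1270 × 2600] = 141.091 K

value=141.1 K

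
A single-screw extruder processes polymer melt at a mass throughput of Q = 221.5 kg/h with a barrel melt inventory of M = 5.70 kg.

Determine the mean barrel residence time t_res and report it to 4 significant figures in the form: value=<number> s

Q_s = Q / 3600 = 221.5 / 3600 = 0.0615278 kg/s
t_res = M / Q_s = 5.70 ÷ 0.0615278 = 92.6411 s

value=92.64 s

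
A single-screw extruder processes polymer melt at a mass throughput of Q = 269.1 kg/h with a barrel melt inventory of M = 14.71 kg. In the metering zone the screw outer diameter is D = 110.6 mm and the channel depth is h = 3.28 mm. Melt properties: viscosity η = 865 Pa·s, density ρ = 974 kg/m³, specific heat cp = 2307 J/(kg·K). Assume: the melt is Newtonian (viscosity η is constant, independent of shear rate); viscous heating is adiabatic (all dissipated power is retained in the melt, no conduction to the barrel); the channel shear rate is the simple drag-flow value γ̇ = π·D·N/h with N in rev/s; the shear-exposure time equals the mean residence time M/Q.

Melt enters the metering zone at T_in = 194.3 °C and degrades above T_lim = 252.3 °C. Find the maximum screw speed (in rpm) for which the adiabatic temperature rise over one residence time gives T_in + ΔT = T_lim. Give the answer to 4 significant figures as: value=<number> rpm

value=15.67 rpm

Throughput in SI: Q_s = 269.1 kg/h ÷ 3600 s/h = 0.07475 kg/s
t_res = M / Q_s = 14.71 ÷ 0.07475 = 196.789 s
Convert to metres: D = 0.1106 m, h = 0.00328 m
Allowable rise: ΔT_a = T_lim − T_in = 252.3 − 194.3 = 58 K
γ̇_max² = ΔT_a·ρ·cp / (η·t_res) = [58 × 974 × 2307] / [865 × 196.789] = 765.627 s⁻²
γ̇_max = √765.627 = 27.67 s⁻¹
Solve γ̇ = πDN/h for N: N_max = γ̇_max·h/(π·D) = 27.67 × 0.00328 / (π × 0.1106) = 0.261202 rev/s = 15.6721 rpm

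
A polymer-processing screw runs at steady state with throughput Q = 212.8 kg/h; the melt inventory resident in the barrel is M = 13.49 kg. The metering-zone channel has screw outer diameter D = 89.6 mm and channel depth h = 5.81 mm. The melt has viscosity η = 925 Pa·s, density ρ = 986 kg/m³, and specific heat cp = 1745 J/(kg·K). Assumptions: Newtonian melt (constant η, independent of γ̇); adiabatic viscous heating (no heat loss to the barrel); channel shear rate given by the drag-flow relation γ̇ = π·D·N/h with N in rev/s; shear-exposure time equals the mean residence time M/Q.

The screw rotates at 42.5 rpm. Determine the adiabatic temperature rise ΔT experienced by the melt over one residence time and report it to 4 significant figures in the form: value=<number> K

value=144.5 K

Throughput in SI: Q_s = 212.8 kg/h ÷ 3600 s/h = 0.0591111 kg/s
t_res = M / Q_s = 13.49 / 0.0591111 = 228.214 s
D = 89.6 mm = 0.0896 m;  h = 5.81 mm = 0.00581 m;  N = 42.5 rpm / 60 = 0.708333 rev/s
Shear rate: γ̇ = πDN/h = π·0.0896·0.708333/0.00581 = 34.3178 s⁻¹
ΔT = η·γ̇²·t_res/(ρ·cp) = [925 × 34.3178² × 228.214] / [986 × 1745] = 144.494 K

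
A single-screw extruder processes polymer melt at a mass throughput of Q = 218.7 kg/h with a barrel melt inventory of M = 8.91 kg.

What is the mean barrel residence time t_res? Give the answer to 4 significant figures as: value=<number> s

Convert throughput: Q = 218.7 kg/h = 218.7/3600 = 0.06075 kg/s
t_res = M / Q_s = 8.91 / 0.06075 = 146.667 s

value=146.7 s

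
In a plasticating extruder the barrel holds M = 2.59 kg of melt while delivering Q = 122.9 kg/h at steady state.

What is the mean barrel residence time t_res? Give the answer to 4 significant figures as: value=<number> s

Q_s = Q / 3600 = 122.9 / 3600 = 0.0341389 kg/s
t_res = M / Q_s = 2.59 / 0.0341389 = 75.8666 s

value=75.87 s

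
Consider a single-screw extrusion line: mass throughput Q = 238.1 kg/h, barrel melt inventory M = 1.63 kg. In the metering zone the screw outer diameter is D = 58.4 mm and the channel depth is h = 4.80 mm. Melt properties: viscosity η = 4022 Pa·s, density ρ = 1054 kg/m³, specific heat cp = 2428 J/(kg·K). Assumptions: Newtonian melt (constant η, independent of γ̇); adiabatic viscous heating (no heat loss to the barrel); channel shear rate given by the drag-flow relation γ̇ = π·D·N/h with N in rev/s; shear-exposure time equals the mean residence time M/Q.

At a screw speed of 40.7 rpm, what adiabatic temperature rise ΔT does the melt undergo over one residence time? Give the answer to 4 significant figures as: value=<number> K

Throughput in SI: Q_s = 238.1 kg/h ÷ 3600 s/h = 0.0661389 kg/s
t_res = M / Q_s = 1.63 ÷ 0.0661389 = 24.6451 s
D = 58.4 mm = 0.0584 m;  h = 4.80 mm = 0.0048 m;  N = 40.7 rpm / 60 = 0.678333 rev/s
γ̇ = π·D·N / h = π · 0.0584 · 0.678333 / 0.0048 = 25.9277 s⁻¹
ΔT = η·γ̇²·t_res/(ρ·cp) = [4022 × 25.9277² × 24.6451] / [1054 × 2428] = 26.0383 K

value=26.04 K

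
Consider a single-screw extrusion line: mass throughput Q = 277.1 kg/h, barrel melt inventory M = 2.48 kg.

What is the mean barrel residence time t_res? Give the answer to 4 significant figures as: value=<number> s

value=32.22 s

Throughput in SI: Q_s = 277.1 kg/h ÷ 3600 s/h = 0.0769722 kg/s
t_res = M / Q_s = 2.48 / 0.0769722 = 32.2194 s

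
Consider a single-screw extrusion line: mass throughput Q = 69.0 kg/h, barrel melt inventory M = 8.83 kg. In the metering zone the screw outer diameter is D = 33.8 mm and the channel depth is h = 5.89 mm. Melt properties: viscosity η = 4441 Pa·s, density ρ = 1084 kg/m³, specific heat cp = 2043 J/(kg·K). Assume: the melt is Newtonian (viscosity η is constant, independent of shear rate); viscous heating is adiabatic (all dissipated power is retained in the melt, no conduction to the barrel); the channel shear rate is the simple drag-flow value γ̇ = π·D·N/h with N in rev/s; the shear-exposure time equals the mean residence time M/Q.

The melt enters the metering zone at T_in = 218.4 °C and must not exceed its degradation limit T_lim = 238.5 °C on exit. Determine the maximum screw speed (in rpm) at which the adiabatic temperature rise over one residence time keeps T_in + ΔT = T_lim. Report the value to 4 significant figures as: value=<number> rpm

value=15.52 rpm

Q_s = Q / 3600 = 69.0 / 3600 = 0.0191667 kg/s
t_res = M / Q_s = 8.83 ÷ 0.0191667 = 460.696 s
D = 33.8 mm = 0.0338 m;  h = 5.89 mm = 0.00589 m
Allowable rise: ΔT_a = T_lim − T_in = 238.5 − 218.4 = 20.1 K
γ̇_max² = ΔT_a·ρ·cp/(η·t_res) = 20.1·1084·2043/(4441·460.696) = 21.757 s⁻²
Take the square root: γ̇_max = √(21.757) = 4.66444 s⁻¹
Solve γ̇ = πDN/h for N: N_max = γ̇_max·h/(π·D) = 4.66444 × 0.00589 / (π × 0.0338) = 0.258731 rev/s = 15.5238 rpm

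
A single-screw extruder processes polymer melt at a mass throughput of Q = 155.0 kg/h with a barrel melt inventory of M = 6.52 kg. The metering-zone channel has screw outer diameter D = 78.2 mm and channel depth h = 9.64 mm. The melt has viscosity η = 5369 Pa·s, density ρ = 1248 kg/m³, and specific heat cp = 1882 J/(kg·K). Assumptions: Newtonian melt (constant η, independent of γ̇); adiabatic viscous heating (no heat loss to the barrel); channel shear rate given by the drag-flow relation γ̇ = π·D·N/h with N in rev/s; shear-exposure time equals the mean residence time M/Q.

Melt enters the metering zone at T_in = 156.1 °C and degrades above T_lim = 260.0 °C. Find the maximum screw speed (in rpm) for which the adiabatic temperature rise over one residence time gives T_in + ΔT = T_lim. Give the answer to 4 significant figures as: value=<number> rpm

Convert throughput: Q = 155.0 kg/h = 155.0/3600 = 0.0430556 kg/s
t_res = M / Q_s = 6.52 ÷ 0.0430556 = 151.432 s
Geometry in SI: D = 78.2 mm → 0.0782 m, h = 9.64 mm → 0.00964 m
ΔT_a = T_lim − T_in = 260.0 − 156.1 = 103.9 K
γ̇_max² = ΔT_a·ρ·cp / (η·t_res) = [103.9 × 1248 × 1882] / [5369 × 151.432] = 300.15 s⁻²
γ̇_max = sqrt(300.15) = 17.3248 s⁻¹
N_max = γ̇_max·h / (π·D) = 17.3248 · 0.00964 / (π · 0.0782) = 0.679813 rev/s = 40.7888 rpm

value=40.79 rpm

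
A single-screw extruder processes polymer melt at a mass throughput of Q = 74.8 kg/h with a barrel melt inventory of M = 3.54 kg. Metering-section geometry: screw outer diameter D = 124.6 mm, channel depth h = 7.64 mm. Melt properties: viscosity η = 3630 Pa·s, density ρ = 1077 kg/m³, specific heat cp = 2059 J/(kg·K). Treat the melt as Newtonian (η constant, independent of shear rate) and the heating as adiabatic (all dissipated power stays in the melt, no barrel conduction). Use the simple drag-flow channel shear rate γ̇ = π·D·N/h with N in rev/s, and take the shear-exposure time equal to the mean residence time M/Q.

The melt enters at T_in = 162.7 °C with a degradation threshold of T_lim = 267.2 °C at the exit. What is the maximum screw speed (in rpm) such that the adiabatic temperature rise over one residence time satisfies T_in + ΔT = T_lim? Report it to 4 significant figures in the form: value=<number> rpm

Throughput in SI: Q_s = 74.8 kg/h ÷ 3600 s/h = 0.0207778 kg/s
t_res = M / Q_s = 3.54 ÷ 0.0207778 = 170.374 s
D = 124.6 mm = 0.1246 m;  h = 7.64 mm = 0.00764 m
ΔT_a = T_lim − T_in = 267.2 °C − 162.7 °C = 104.5 K
Invert ΔT = ηγ̇²t_res/(ρcp) for γ̇: γ̇_max² = ΔT_a ρ cp / (η t_res) = 104.5·1077·2059 / (3630·170.374) = 374.695 s⁻²
γ̇_max = √374.695 = 19.357 s⁻¹
N_max = γ̇_max·h / (π·D) = 19.357 · 0.00764 / (π · 0.1246) = 0.377802 rev/s = 22.6681 rpm

value=22.67 rpm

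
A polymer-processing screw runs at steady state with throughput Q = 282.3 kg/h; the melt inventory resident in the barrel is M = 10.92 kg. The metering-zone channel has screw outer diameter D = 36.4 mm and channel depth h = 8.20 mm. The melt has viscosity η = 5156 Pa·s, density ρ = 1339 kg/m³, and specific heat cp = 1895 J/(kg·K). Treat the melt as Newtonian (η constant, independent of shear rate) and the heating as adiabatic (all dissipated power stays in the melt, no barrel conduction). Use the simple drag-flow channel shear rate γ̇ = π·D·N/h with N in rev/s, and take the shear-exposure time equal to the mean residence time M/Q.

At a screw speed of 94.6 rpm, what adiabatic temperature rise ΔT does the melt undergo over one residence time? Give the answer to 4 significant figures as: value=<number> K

Q_s = Q / 3600 = 282.3 / 3600 = 0.0784167 kg/s
t_res = M / Q_s = 10.92 / 0.0784167 = 139.256 s
D = 36.4 mm = 0.0364 m;  h = 8.20 mm = 0.0082 m;  N = 94.6 rpm / 60 = 1.57667 rev/s
Shear rate: γ̇ = πDN/h = π·0.0364·1.57667/0.0082 = 21.9876 s⁻¹
ΔT = η·γ̇²·t_res / (ρ·cp) = 5156 · (21.9876)² · 139.256 / (1339 · 1895) = 136.802 K

value=136.8 K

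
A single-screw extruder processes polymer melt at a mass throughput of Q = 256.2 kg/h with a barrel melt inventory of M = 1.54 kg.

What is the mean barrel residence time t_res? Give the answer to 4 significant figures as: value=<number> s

Convert throughput: Q = 256.2 kg/h = 256.2/3600 = 0.0711667 kg/s
Mean residence time: t_res = M/Q_s = 1.54 kg / 0.0711667 kg/s = 21.6393 s

value=21.64 s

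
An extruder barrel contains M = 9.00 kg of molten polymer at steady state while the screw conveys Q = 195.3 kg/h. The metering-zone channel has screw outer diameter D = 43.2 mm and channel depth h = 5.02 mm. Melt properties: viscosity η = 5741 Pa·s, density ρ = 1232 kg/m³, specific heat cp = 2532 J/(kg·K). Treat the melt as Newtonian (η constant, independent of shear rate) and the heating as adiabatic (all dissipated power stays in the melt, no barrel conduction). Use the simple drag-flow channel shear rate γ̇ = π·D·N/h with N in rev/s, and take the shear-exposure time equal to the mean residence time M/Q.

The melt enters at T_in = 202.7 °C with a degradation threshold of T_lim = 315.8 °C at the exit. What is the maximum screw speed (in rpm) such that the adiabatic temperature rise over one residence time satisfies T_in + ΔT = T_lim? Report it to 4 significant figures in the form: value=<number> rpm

value=42.71 rpm

Q_s = Q / 3600 = 195.3 / 3600 = 0.05425 kg/s
t_res = M / Q_s = 9.00 / 0.05425 = 165.899 s
Convert to metres: D = 0.0432 m, h = 0.00502 m
ΔT_a = T_lim − T_in = 315.8 °C − 202.7 °C = 113.1 K
γ̇_max² = ΔT_a·ρ·cp/(η·t_res) = 113.1·1232·2532/(5741·165.899) = 370.43 s⁻²
γ̇_max = sqrt(370.43) = 19.2466 s⁻¹
Solve γ̇ = πDN/h for N: N_max = γ̇_max·h/(π·D) = 19.2466 × 0.00502 / (π × 0.0432) = 0.711907 rev/s = 42.7144 rpm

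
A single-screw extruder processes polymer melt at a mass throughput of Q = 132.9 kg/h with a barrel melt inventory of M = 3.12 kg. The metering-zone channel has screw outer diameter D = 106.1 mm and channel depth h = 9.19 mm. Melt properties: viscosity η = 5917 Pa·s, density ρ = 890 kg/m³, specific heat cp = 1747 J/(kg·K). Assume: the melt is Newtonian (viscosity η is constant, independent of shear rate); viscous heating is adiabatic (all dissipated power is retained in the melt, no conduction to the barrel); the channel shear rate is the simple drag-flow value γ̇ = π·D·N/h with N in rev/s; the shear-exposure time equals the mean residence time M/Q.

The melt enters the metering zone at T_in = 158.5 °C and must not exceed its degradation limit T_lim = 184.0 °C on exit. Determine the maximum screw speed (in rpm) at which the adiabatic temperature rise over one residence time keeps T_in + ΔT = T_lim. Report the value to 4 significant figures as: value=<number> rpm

Throughput in SI: Q_s = 132.9 kg/h ÷ 3600 s/h = 0.0369167 kg/s
t_res = M / Q_s = 3.12 / 0.0369167 = 84.5147 s
Convert to metres: D = 0.1061 m, h = 0.00919 m
ΔT_a = T_lim − T_in = 184.0 °C − 158.5 °C = 25.5 K
γ̇_max² = ΔT_a·ρ·cp / (η·t_res) = [25.5 × 890 × 1747] / [5917 × 84.5147] = 79.2847 s⁻²
γ̇_max = sqrt(79.2847) = 8.9042 s⁻¹
Solve γ̇ = πDN/h for N: N_max = γ̇_max·h/(π·D) = 8.9042 × 0.00919 / (π × 0.1061) = 0.245496 rev/s = 14.7298 rpm

value=14.73 rpm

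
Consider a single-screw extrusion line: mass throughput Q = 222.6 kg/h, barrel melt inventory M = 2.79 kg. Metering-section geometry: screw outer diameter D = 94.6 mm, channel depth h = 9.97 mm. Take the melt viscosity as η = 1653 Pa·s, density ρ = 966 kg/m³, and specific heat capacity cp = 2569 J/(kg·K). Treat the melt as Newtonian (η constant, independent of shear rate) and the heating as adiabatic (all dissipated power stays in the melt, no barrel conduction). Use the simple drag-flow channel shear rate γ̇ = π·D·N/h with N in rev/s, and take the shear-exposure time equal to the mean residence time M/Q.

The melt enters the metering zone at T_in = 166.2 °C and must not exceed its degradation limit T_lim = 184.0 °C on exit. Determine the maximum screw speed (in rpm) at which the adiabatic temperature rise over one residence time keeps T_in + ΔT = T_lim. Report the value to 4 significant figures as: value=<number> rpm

value=48.98 rpm

Throughput in SI: Q_s = 222.6 kg/h ÷ 3600 s/h = 0.0618333 kg/s
t_res = M / Q_s = 2.79 ÷ 0.0618333 = 45.1213 s
D = 94.6 mm = 0.0946 m;  h = 9.97 mm = 0.00997 m
Allowable rise: ΔT_a = T_lim − T_in = 184.0 − 166.2 = 17.8 K
γ̇_max² = ΔT_a·ρ·cp/(η·t_res) = 17.8·966·2569/(1653·45.1213) = 592.252 s⁻²
γ̇_max = sqrt(592.252) = 24.3362 s⁻¹
N_max = γ̇_max·h / (π·D) = 24.3362 · 0.00997 / (π · 0.0946) = 0.816409 rev/s = 48.9845 rpm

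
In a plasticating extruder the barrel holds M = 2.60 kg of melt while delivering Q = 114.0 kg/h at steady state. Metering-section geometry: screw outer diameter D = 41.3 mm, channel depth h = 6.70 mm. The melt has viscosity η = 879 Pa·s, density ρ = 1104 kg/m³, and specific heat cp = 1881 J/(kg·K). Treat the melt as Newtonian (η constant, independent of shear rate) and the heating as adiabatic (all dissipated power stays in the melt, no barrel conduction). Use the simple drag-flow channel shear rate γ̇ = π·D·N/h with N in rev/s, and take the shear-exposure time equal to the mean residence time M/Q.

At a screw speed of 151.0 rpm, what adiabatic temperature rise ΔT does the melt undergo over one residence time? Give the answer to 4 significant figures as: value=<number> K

Throughput in SI: Q_s = 114.0 kg/h ÷ 3600 s/h = 0.0316667 kg/s
Mean residence time: t_res = M/Q_s = 2.60 kg / 0.0316667 kg/s = 82.1053 s
D = 41.3 mm = 0.0413 m;  h = 6.70 mm = 0.0067 m;  N = 151.0 rpm / 60 = 2.51667 rev/s
Shear rate: γ̇ = πDN/h = π·0.0413·2.51667/0.0067 = 48.7361 s⁻¹
ΔT = η·γ̇²·t_res / (ρ·cp) = 879 · (48.7361)² · 82.1053 / (1104 · 1881) = 82.5474 K

value=82.55 K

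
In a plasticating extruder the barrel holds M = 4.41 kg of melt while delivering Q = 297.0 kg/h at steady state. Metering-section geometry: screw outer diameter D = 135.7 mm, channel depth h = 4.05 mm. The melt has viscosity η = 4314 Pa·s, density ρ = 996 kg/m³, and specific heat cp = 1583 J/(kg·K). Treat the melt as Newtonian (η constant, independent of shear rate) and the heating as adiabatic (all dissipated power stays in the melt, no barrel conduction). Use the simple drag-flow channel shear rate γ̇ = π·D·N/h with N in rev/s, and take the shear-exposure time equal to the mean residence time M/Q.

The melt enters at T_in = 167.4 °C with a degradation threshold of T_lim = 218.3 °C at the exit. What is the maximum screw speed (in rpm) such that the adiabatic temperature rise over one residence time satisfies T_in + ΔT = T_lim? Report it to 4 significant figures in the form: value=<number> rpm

Throughput in SI: Q_s = 297.0 kg/h ÷ 3600 s/h = 0.0825 kg/s
t_res = M / Q_s = 4.41 ÷ 0.0825 = 53.4545 s
D = 135.7 mm = 0.1357 m;  h = 4.05 mm = 0.00405 m
ΔT_a = T_lim − T_in = 218.3 − 167.4 = 50.9 K
γ̇_max² = ΔT_a·ρ·cp/(η·t_res) = 50.9·996·1583/(4314·53.4545) = 348.011 s⁻²
γ̇_max = √348.011 = 18.6551 s⁻¹
N_max = γ̇_max h / (πD) = 18.6551·0.00405/(π·0.1357) = 0.177224 rev/s → ×60 = 10.6334 rpm

value=10.63 rpm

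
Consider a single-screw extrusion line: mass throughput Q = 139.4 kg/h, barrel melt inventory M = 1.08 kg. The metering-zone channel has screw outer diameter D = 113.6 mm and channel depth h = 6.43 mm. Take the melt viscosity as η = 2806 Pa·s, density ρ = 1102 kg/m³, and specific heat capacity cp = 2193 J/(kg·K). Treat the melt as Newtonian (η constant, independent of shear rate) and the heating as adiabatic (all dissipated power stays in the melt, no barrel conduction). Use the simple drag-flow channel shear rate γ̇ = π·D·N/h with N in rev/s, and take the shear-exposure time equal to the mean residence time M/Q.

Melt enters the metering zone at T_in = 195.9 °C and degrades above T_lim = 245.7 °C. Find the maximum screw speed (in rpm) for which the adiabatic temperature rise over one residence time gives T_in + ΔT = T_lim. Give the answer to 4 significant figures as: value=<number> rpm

value=42.39 rpm

Convert throughput: Q = 139.4 kg/h = 139.4/3600 = 0.0387222 kg/s
Mean residence time: t_res = M/Q_s = 1.08 kg / 0.0387222 kg/s = 27.891 s
Geometry in SI: D = 113.6 mm → 0.1136 m, h = 6.43 mm → 0.00643 m
ΔT_a = T_lim − T_in = 245.7 − 195.9 = 49.8 K
γ̇_max² = ΔT_a·ρ·cp / (η·t_res) = [49.8 × 1102 × 2193] / [2806 × 27.891] = 1537.79 s⁻²
γ̇_max = sqrt(1537.79) = 39.2147 s⁻¹
N_max = γ̇_max h / (πD) = 39.2147·0.00643/(π·0.1136) = 0.706532 rev/s → ×60 = 42.3919 rpm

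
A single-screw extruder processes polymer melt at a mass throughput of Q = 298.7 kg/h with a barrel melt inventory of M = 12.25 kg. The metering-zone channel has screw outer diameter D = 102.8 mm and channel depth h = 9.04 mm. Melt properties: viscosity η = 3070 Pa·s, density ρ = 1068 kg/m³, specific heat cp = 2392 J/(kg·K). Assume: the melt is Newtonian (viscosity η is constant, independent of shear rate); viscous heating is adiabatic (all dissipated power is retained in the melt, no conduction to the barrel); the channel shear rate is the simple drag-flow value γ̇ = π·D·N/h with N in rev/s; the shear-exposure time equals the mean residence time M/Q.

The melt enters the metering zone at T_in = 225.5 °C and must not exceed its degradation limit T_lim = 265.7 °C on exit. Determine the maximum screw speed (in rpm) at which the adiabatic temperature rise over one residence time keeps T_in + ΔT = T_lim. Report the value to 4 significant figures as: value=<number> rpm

Convert throughput: Q = 298.7 kg/h = 298.7/3600 = 0.0829722 kg/s
t_res = M / Q_s = 12.25 / 0.0829722 = 147.64 s
Convert to metres: D = 0.1028 m, h = 0.00904 m
Allowable rise: ΔT_a = T_lim − T_in = 265.7 − 225.5 = 40.2 K
γ̇_max² = ΔT_a·ρ·cp/(η·t_res) = 40.2·1068·2392/(3070·147.64) = 226.577 s⁻²
γ̇_max = sqrt(226.577) = 15.0525 s⁻¹
N_max = γ̇_max h / (πD) = 15.0525·0.00904/(π·0.1028) = 0.421341 rev/s → ×60 = 25.2805 rpm

value=25.28 rpm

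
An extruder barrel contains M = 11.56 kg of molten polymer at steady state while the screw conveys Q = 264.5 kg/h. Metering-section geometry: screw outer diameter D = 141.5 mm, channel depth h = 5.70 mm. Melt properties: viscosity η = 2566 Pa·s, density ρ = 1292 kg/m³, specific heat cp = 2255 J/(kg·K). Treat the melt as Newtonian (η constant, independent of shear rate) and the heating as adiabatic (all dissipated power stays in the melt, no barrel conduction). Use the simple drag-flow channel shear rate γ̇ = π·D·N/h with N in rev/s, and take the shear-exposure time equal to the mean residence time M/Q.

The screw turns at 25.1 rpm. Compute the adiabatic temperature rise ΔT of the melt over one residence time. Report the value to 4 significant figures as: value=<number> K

value=147.5 K

Throughput in SI: Q_s = 264.5 kg/h ÷ 3600 s/h = 0.0734722 kg/s
Mean residence time: t_res = M/Q_s = 11.56 kg / 0.0734722 kg/s = 157.338 s
Geometry in metres: D = 141.5 mm → 0.1415 m, h = 5.70 mm → 0.0057 m; screw speed N = 25.1 rpm = 0.418333 rev/s
Shear rate: γ̇ = πDN/h = π·0.1415·0.418333/0.0057 = 32.6253 s⁻¹
Adiabatic rise: ΔT = η γ̇² t_res / (ρ cp) = 2566·(32.6253)²·157.338 / (1292·2255) = 147.499 K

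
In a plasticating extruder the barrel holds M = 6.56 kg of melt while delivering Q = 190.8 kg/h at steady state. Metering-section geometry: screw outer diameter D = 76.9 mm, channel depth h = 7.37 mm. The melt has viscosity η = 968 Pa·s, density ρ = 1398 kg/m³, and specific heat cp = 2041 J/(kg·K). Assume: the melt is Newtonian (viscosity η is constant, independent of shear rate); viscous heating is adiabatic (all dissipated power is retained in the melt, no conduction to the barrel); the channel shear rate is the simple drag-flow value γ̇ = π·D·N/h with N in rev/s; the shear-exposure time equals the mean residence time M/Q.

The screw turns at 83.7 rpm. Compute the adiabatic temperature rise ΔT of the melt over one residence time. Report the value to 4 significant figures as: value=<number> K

value=87.80 K

Convert throughput: Q = 190.8 kg/h = 190.8/3600 = 0.053 kg/s
t_res = M / Q_s = 6.56 ÷ 0.053 = 123.774 s
Convert to SI: D = 0.0769 m, h = 0.00737 m, N = 83.7/60 = 1.395 rev/s
γ̇ = π D N / h = (π)(0.0769)(1.395) / 0.00737 = 45.7281 s⁻¹
Adiabatic rise: ΔT = η γ̇² t_res / (ρ cp) = 968·(45.7281)²·123.774 / (1398·2041) = 87.805 K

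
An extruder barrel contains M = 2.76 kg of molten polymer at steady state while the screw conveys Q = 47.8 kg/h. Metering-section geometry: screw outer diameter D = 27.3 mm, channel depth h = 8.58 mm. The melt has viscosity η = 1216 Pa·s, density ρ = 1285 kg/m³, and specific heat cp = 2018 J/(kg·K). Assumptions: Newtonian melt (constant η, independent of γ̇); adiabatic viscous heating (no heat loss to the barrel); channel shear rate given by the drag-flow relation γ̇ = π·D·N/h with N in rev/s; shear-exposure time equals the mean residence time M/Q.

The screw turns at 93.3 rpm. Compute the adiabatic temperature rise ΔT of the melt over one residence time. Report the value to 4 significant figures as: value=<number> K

Throughput in SI: Q_s = 47.8 kg/h ÷ 3600 s/h = 0.0132778 kg/s
t_res = M / Q_s = 2.76 ÷ 0.0132778 = 207.866 s
Convert to SI: D = 0.0273 m, h = 0.00858 m, N = 93.3/60 = 1.555 rev/s
γ̇ = π D N / h = (π)(0.0273)(1.555) / 0.00858 = 15.5437 s⁻¹
Adiabatic rise: ΔT = η γ̇² t_res / (ρ cp) = 1216·(15.5437)²·207.866 / (1285·2018) = 23.5507 K

value=23.55 K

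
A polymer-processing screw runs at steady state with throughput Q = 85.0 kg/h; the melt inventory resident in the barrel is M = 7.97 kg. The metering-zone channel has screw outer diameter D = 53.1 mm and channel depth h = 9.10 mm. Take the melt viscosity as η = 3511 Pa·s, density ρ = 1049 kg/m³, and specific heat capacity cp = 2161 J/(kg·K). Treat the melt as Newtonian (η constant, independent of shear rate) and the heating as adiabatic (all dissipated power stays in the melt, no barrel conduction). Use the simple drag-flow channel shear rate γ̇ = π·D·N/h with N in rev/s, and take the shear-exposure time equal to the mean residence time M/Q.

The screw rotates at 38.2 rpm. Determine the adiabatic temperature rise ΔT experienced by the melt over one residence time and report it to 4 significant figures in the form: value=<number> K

Convert throughput: Q = 85.0 kg/h = 85.0/3600 = 0.0236111 kg/s
t_res = M / Q_s = 7.97 / 0.0236111 = 337.553 s
Convert to SI: D = 0.0531 m, h = 0.0091 m, N = 38.2/60 = 0.636667 rev/s
γ̇ = π D N / h = (π)(0.0531)(0.636667) / 0.0091 = 11.6712 s⁻¹
Adiabatic rise: ΔT = η γ̇² t_res / (ρ cp) = 3511·(11.6712)²·337.553 / (1049·2161) = 71.2152 K

value=71.22 K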